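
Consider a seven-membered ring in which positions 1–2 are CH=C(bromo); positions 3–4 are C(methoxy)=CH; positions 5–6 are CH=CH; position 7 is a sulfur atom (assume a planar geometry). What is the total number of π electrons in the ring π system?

8

All ring atoms are sp² and supply a p orbital to the ring (the double-bond atoms are sp², each contributing one p electron; the sulfur donates one lone pair from its p orbital); the conjugation is uninterrupted.
Adding the contributions, 3 × 2 = 6 from the double-bond units + 2 from the S atom = 8.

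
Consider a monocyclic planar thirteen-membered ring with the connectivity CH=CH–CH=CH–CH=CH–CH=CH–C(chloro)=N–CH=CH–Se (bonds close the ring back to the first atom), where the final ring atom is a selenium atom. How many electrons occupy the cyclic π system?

Every ring atom contributes a p orbital perpendicular to the ring (the double-bond atoms are sp², each contributing one p electron; each sp² =N– keeps its lone pair in-plane and puts one electron into the π system; the selenium donates one lone pair from its p orbital), so the π system is cyclic and fully conjugated.
Tallying contributions gives 6 × 2 = 12 from the double-bond units + 2 from the Se atom = 14.

14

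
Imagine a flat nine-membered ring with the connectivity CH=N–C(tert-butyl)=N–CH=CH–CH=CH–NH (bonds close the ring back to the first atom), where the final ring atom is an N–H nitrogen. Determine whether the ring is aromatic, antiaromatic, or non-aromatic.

All ring atoms are sp² and supply a p orbital to the ring (every atom in a ring double bond is sp² and brings one electron to the p orbital; each =N– nitrogen is pyridine-type (lone pair in the sp² plane, one electron in the p orbital); the pyrrole-type nitrogen donates its lone pair from the p orbital); the conjugation is uninterrupted.
Tallying contributions gives 4 × 2 = 8 from the double-bond units + 2 from the NH atom = 10.
Since 10 = 4·2 + 2, the ring meets the 4n+2 criterion.

Aromatic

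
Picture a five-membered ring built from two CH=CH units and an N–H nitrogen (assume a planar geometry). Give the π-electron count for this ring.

All ring atoms are sp² and supply a p orbital to the ring (the double-bond atoms are sp², each contributing one p electron; the pyrrole-type nitrogen donates its lone pair from the p orbital); the conjugation is uninterrupted.
Counting π electrons: 2 × 2 = 4 from the double-bond units + 2 from the NH atom = 6.
This is pyrrole.

6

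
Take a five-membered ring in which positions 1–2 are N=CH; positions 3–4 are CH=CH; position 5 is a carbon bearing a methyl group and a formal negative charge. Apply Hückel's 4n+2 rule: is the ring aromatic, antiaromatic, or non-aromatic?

Aromatic

The p orbitals form a continuous loop: every atom in a ring double bond is sp² and brings one electron to the p orbital; each sp² =N– keeps its lone pair in-plane and puts one electron into the π system; the carbanion's lone pair occupies the p orbital. The ring is fully conjugated.
Adding the contributions, 2 × 2 = 4 from the double-bond units + 2 from the C(methyl)(-) atom = 6.
6 = 4(1) + 2, which satisfies Hückel's 4n+2 rule.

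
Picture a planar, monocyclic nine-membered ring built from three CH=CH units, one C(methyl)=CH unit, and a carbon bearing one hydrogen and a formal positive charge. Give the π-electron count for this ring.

Check conjugation: every atom in a ring double bond is sp² and brings one electron to the p orbital; the carbocation has an empty p orbital — every position has a p orbital, so the cyclic π system is continuous.
Counting π electrons: 4 × 2 = 8 from the double-bond units + 0 from the CH(+) atom = 8.

8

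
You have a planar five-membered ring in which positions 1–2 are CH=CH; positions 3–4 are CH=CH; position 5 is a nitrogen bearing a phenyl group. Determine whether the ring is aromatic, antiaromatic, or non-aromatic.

Aromatic

The p orbitals form a continuous loop: each doubly-bonded ring atom is sp² with one p-orbital electron; the pyrrole-type nitrogen donates its lone pair from the p orbital. The ring is fully conjugated.
π-electron count: 2 × 2 = 4 from the double-bond units + 2 from the N(phenyl) atom = 6.
With 6 π electrons (n = 1), the Hückel 4n+2 condition holds.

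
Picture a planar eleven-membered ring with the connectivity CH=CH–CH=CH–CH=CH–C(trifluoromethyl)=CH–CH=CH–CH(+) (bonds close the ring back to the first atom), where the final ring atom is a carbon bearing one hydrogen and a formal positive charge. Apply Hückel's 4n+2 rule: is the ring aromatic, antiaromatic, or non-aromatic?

The p orbitals form a continuous loop: every atom in a ring double bond is sp² and brings one electron to the p orbital; the carbocation has an empty p orbital. The ring is fully conjugated.
Adding the contributions, 5 × 2 = 10 from the double-bond units + 0 from the CH(+) atom = 10.
10 = 4(2) + 2, which satisfies Hückel's 4n+2 rule.

Aromatic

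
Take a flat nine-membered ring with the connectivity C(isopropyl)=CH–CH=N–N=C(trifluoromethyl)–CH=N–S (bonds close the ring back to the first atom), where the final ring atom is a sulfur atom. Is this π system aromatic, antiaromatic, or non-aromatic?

Aromatic

The p orbitals form a continuous loop: each doubly-bonded ring atom is sp² with one p-orbital electron; each =N– nitrogen is pyridine-type (lone pair in the sp² plane, one electron in the p orbital); the sulfur donates one lone pair from its p orbital. The ring is fully conjugated.
π-electron count: 4 × 2 = 8 from the double-bond units + 2 from the S atom = 10.
Since 10 = 4·2 + 2, the ring meets the 4n+2 criterion.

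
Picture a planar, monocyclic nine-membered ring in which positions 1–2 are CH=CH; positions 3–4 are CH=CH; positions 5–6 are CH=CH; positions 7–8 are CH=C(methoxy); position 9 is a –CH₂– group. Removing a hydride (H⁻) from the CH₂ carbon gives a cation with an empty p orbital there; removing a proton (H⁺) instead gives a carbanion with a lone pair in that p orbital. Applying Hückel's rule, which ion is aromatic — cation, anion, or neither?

The anion

In either ion the ring is fully conjugated: every atom, including the new sp² carbon, supplies a p orbital.
Cation: 4 × 2 + 0 = 8 π electrons → 4(2), antiaromatic.
Anion: 4 × 2 + 2 = 10 π electrons → 4(2)+2, aromatic.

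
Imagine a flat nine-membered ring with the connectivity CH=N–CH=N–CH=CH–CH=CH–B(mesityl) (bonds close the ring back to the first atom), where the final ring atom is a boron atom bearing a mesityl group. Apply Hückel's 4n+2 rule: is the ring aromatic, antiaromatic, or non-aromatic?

Antiaromatic

All ring atoms are sp² and supply a p orbital to the ring (each doubly-bonded ring atom is sp² with one p-orbital electron; each =N– nitrogen is pyridine-type (lone pair in the sp² plane, one electron in the p orbital); the boron has an empty p orbital); the conjugation is uninterrupted.
Adding the contributions, 4 × 2 = 8 from the double-bond units + 0 from the B(mesityl) atom = 8.
8 = 4(2); a planar, fully conjugated 4n system is antiaromatic.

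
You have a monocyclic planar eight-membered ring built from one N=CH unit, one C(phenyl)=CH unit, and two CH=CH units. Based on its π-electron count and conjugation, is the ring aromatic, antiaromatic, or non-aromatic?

Antiaromatic

Check conjugation: each doubly-bonded ring atom is sp² with one p-orbital electron; the doubly-bonded nitrogens are pyridine-type — their lone pairs lie in the ring plane, leaving one electron in the p orbital — every position has a p orbital, so the cyclic π system is continuous.
Tallying contributions gives 4 × 2 = 8 from the 4 double-bond units.
A 4n π count (8, n = 2) in a planar conjugated ring means antiaromatic.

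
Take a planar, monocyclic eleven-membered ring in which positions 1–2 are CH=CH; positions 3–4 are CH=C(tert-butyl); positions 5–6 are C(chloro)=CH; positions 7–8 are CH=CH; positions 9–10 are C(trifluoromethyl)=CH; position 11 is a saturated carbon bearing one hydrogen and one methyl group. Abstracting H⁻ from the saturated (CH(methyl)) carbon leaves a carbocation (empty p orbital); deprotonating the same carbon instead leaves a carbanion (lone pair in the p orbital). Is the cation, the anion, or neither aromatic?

The cation

Once that carbon is sp², every ring atom has a p orbital and both ions are fully conjugated.
Cation: 5 × 2 + 0 = 10 π electrons → 4(2)+2, aromatic.
Anion: 5 × 2 + 2 = 12 π electrons → 4(3), antiaromatic.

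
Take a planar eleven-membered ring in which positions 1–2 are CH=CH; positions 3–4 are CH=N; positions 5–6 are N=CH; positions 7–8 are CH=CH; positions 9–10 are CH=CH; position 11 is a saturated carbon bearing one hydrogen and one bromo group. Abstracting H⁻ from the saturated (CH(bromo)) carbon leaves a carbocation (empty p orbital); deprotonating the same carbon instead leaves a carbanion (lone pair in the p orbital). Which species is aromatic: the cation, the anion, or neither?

The cation

In both ions every ring atom is sp² and contributes a p orbital, so both rings are fully conjugated.
Cation: 5 × 2 + 0 = 10 π electrons → 4(2)+2, aromatic.
Anion: 5 × 2 + 2 = 12 π electrons → 4(3), antiaromatic.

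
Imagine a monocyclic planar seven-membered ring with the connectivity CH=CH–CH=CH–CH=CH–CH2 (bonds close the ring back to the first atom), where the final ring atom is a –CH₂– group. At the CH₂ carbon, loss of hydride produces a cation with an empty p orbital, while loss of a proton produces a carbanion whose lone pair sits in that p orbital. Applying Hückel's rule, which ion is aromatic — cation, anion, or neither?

Once that carbon is sp², every ring atom has a p orbital and both ions are fully conjugated.
Cation: 3 × 2 + 0 = 6 π electrons → 4(1)+2, aromatic.
Anion: 3 × 2 + 2 = 8 π electrons → 4(2), antiaromatic.

The cation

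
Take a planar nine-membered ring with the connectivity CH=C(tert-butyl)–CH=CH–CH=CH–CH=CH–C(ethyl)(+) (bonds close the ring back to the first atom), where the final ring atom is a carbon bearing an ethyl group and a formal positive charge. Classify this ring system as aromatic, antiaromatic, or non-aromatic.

All ring atoms are sp² and supply a p orbital to the ring (the double-bond atoms are sp², each contributing one p electron; the carbocation has an empty p orbital); the conjugation is uninterrupted.
Adding the contributions, 4 × 2 = 8 from the double-bond units + 0 from the C(ethyl)(+) atom = 8.
8 is a 4n count (n = 2), so the planar conjugated ring is antiaromatic.

Antiaromatic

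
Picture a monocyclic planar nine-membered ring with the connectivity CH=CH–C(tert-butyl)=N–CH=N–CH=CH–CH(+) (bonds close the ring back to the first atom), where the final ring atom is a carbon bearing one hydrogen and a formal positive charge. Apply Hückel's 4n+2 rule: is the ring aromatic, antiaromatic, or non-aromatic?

Every ring atom contributes a p orbital perpendicular to the ring (each doubly-bonded ring atom is sp² with one p-orbital electron; each =N– nitrogen is pyridine-type (lone pair in the sp² plane, one electron in the p orbital); the carbocation has an empty p orbital), so the π system is cyclic and fully conjugated.
Counting π electrons: 4 × 2 = 8 from the double-bond units + 0 from the CH(+) atom = 8.
8 is a 4n count (n = 2), so the planar conjugated ring is antiaromatic.

Antiaromatic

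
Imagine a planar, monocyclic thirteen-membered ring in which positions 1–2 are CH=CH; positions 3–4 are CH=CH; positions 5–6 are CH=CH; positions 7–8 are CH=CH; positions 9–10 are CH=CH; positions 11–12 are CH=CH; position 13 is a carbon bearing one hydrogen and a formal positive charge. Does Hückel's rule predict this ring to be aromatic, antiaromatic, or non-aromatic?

All ring atoms are sp² and supply a p orbital to the ring (the double-bond atoms are sp², each contributing one p electron; the carbocation has an empty p orbital); the conjugation is uninterrupted.
π-electron count: 6 × 2 = 12 from the double-bond units + 0 from the CH(+) atom = 12.
With 12 = 4·3 π electrons, Hückel's rule classifies the planar ring as antiaromatic.

Antiaromatic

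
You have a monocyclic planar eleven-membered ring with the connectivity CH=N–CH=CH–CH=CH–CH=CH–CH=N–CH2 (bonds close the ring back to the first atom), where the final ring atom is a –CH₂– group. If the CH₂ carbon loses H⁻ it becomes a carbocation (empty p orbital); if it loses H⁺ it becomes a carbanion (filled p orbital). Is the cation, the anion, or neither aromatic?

Both ions have a continuous loop of p orbitals — each ring atom is sp².
Cation: 5 × 2 + 0 = 10 π electrons → 4(2)+2, aromatic.
Anion: 5 × 2 + 2 = 12 π electrons → 4(3), antiaromatic.

The cation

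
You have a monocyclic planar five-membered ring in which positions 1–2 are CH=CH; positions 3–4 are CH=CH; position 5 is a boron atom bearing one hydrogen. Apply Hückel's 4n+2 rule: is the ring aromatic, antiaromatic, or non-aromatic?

Check conjugation: the double-bond atoms are sp², each contributing one p electron; the boron has an empty p orbital — every position has a p orbital, so the cyclic π system is continuous.
Counting π electrons: 2 × 2 = 4 from the double-bond units + 0 from the BH atom = 4.
4 = 4(1); a planar, fully conjugated 4n system is antiaromatic.
This is borole.

Antiaromatic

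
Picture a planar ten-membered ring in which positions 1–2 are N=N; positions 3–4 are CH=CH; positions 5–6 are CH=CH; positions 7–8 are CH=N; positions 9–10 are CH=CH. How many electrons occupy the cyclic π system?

Every ring atom contributes a p orbital perpendicular to the ring (every atom in a ring double bond is sp² and brings one electron to the p orbital; each =N– nitrogen is pyridine-type (lone pair in the sp² plane, one electron in the p orbital)), so the π system is cyclic and fully conjugated.
Tallying contributions gives 5 × 2 = 10 from the 5 double-bond units.

10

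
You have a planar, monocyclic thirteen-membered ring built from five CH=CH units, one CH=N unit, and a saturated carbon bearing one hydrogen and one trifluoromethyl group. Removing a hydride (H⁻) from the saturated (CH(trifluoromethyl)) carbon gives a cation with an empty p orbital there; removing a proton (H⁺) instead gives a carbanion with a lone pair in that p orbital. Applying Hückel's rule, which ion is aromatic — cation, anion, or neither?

The anion

In both ions every ring atom is sp² and contributes a p orbital, so both rings are fully conjugated.
Cation: 6 × 2 + 0 = 12 π electrons → 4(3), antiaromatic.
Anion: 6 × 2 + 2 = 14 π electrons → 4(3)+2, aromatic.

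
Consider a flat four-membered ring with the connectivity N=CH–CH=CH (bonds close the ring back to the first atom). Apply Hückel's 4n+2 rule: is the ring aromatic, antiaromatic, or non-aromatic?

The p orbitals form a continuous loop: each doubly-bonded ring atom is sp² with one p-orbital electron; each sp² =N– keeps its lone pair in-plane and puts one electron into the π system. The ring is fully conjugated.
Tallying contributions gives 2 × 2 = 4 from the 2 double-bond units.
With 4 = 4·1 π electrons, Hückel's rule classifies the planar ring as antiaromatic.

Antiaromatic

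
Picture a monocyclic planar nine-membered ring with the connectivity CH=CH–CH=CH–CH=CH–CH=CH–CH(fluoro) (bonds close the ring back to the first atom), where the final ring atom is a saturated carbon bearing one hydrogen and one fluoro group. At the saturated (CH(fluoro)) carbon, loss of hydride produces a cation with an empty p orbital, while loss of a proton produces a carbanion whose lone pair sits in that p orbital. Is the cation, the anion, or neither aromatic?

In either ion the ring is fully conjugated: every atom, including the new sp² carbon, supplies a p orbital.
Cation: 4 × 2 + 0 = 8 π electrons → 4(2), antiaromatic.
Anion: 4 × 2 + 2 = 10 π electrons → 4(2)+2, aromatic.

The anion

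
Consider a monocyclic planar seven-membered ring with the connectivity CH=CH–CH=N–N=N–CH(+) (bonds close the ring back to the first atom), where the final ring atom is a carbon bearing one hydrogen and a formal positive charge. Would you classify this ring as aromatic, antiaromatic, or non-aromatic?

Aromatic

Every ring atom contributes a p orbital perpendicular to the ring (each doubly-bonded ring atom is sp² with one p-orbital electron; each =N– nitrogen is pyridine-type (lone pair in the sp² plane, one electron in the p orbital); the carbocation has an empty p orbital), so the π system is cyclic and fully conjugated.
Tallying contributions gives 3 × 2 = 6 from the double-bond units + 0 from the CH(+) atom = 6.
6 = 4(1) + 2, which satisfies Hückel's 4n+2 rule.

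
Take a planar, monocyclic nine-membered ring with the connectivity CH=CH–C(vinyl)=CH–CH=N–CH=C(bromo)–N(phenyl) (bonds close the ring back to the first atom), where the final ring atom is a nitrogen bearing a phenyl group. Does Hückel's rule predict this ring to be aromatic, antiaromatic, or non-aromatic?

All ring atoms are sp² and supply a p orbital to the ring (each doubly-bonded ring atom is sp² with one p-orbital electron; each =N– nitrogen is pyridine-type (lone pair in the sp² plane, one electron in the p orbital); the pyrrole-type nitrogen donates its lone pair from the p orbital); the conjugation is uninterrupted.
Adding the contributions, 4 × 2 = 8 from the double-bond units + 2 from the N(phenyl) atom = 10.
10 = 4(2) + 2, which satisfies Hückel's 4n+2 rule.

Aromatic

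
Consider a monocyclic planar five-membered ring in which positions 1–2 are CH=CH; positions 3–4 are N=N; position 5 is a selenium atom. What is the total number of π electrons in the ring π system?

The p orbitals form a continuous loop: the double-bond atoms are sp², each contributing one p electron; the doubly-bonded nitrogens are pyridine-type — their lone pairs lie in the ring plane, leaving one electron in the p orbital; the selenium donates one lone pair from its p orbital. The ring is fully conjugated.
π-electron count: 2 × 2 = 4 from the double-bond units + 2 from the Se atom = 6.

6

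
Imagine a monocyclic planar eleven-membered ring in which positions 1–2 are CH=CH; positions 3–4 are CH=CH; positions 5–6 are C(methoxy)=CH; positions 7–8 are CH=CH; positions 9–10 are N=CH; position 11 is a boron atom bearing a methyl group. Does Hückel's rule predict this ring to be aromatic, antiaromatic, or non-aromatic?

Every ring atom contributes a p orbital perpendicular to the ring (every atom in a ring double bond is sp² and brings one electron to the p orbital; the doubly-bonded nitrogens are pyridine-type — their lone pairs lie in the ring plane, leaving one electron in the p orbital; the boron has an empty p orbital), so the π system is cyclic and fully conjugated.
π-electron count: 5 × 2 = 10 from the double-bond units + 0 from the B(methyl) atom = 10.
10 = 4(2) + 2, which satisfies Hückel's 4n+2 rule.

Aromatic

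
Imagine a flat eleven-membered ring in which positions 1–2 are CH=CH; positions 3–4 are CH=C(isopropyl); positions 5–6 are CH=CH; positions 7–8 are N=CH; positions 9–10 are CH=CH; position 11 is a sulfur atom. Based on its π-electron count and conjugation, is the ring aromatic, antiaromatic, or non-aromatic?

Antiaromatic

The p orbitals form a continuous loop: the double-bond atoms are sp², each contributing one p electron; each sp² =N– keeps its lone pair in-plane and puts one electron into the π system; the sulfur donates one lone pair from its p orbital. The ring is fully conjugated.
π-electron count: 5 × 2 = 10 from the double-bond units + 2 from the S atom = 12.
A 4n π count (12, n = 3) in a planar conjugated ring means antiaromatic.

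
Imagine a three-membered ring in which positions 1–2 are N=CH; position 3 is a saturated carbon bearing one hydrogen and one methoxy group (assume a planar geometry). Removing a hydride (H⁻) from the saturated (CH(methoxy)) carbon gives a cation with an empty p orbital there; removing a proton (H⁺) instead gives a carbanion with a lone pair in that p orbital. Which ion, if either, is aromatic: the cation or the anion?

The cation

In either ion the ring is fully conjugated: every atom, including the new sp² carbon, supplies a p orbital.
Cation: 1 × 2 + 0 = 2 π electrons → 4(0)+2, aromatic.
Anion: 1 × 2 + 2 = 4 π electrons → 4(1), antiaromatic.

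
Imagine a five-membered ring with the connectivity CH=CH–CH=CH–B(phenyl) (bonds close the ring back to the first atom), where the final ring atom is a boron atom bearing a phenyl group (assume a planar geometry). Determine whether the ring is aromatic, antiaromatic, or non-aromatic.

The p orbitals form a continuous loop: the double-bond atoms are sp², each contributing one p electron; the boron has an empty p orbital. The ring is fully conjugated.
Adding the contributions, 2 × 2 = 4 from the double-bond units + 0 from the B(phenyl) atom = 4.
4 is a 4n count (n = 1), so the planar conjugated ring is antiaromatic.

Antiaromatic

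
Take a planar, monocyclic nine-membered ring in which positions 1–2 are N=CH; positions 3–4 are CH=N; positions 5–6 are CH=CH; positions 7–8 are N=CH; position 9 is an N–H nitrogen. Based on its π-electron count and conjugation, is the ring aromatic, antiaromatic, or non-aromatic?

Aromatic

Check conjugation: the double-bond atoms are sp², each contributing one p electron; the doubly-bonded nitrogens are pyridine-type — their lone pairs lie in the ring plane, leaving one electron in the p orbital; the pyrrole-type nitrogen donates its lone pair from the p orbital — every position has a p orbital, so the cyclic π system is continuous.
Tallying contributions gives 4 × 2 = 8 from the double-bond units + 2 from the NH atom = 10.
10 = 4(2) + 2, which satisfies Hückel's 4n+2 rule.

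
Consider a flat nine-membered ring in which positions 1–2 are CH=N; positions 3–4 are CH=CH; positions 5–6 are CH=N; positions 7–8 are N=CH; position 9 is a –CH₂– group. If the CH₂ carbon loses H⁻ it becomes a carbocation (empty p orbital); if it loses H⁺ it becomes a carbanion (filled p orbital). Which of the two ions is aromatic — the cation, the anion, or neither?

The anion

In both ions every ring atom is sp² and contributes a p orbital, so both rings are fully conjugated.
Cation: 4 × 2 + 0 = 8 π electrons → 4(2), antiaromatic.
Anion: 4 × 2 + 2 = 10 π electrons → 4(2)+2, aromatic.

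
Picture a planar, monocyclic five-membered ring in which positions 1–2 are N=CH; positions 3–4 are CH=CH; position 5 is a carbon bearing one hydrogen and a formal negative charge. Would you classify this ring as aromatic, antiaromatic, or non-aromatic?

Aromatic

Check conjugation: each doubly-bonded ring atom is sp² with one p-orbital electron; each =N– nitrogen is pyridine-type (lone pair in the sp² plane, one electron in the p orbital); the carbanion's lone pair occupies the p orbital — every position has a p orbital, so the cyclic π system is continuous.
Counting π electrons: 2 × 2 = 4 from the double-bond units + 2 from the CH(-) atom = 6.
Since 6 = 4·1 + 2, the ring meets the 4n+2 criterion.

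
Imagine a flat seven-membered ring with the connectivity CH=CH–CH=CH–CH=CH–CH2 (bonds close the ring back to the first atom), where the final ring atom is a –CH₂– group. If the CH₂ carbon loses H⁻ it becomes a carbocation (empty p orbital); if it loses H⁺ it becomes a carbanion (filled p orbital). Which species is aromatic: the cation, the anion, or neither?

The cation

Both ions have a continuous loop of p orbitals — each ring atom is sp².
Cation: 3 × 2 + 0 = 6 π electrons → 4(1)+2, aromatic.
Anion: 3 × 2 + 2 = 8 π electrons → 4(2), antiaromatic.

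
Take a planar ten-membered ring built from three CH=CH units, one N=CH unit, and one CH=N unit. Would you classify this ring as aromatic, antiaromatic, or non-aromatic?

Aromatic

All ring atoms are sp² and supply a p orbital to the ring (each doubly-bonded ring atom is sp² with one p-orbital electron; each =N– nitrogen is pyridine-type (lone pair in the sp² plane, one electron in the p orbital)); the conjugation is uninterrupted.
Tallying contributions gives 5 × 2 = 10 from the 5 double-bond units.
With 10 π electrons (n = 2), the Hückel 4n+2 condition holds.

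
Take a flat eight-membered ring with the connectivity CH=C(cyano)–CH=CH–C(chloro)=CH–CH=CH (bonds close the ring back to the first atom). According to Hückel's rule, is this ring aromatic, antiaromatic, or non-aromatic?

The p orbitals form a continuous loop: the double-bond atoms are sp², each contributing one p electron. The ring is fully conjugated.
π-electron count: 4 × 2 = 8 from the 4 double-bond units.
With 8 = 4·2 π electrons, Hückel's rule classifies the planar ring as antiaromatic.

Antiaromatic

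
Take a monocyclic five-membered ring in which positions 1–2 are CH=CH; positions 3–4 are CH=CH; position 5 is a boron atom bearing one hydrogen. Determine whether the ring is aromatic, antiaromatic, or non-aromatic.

Antiaromatic

Every ring atom contributes a p orbital perpendicular to the ring (each doubly-bonded ring atom is sp² with one p-orbital electron; the boron has an empty p orbital), so the π system is cyclic and fully conjugated.
Adding the contributions, 2 × 2 = 4 from the double-bond units + 0 from the BH atom = 4.
A 4n π count (4, n = 1) in a planar conjugated ring means antiaromatic.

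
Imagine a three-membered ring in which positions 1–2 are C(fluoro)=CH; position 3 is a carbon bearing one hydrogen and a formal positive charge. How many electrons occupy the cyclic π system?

2

The p orbitals form a continuous loop: the double-bond atoms are sp², each contributing one p electron; the carbocation has an empty p orbital. The ring is fully conjugated.
π-electron count: 1 × 2 = 2 from the double-bond unit + 0 from the CH(+) atom = 2.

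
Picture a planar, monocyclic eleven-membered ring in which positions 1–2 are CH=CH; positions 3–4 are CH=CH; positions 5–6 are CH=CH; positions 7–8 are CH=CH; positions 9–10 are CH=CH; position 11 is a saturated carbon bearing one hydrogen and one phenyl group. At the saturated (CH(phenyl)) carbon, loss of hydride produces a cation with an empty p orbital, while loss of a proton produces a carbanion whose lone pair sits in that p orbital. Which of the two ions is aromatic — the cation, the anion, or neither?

In both ions every ring atom is sp² and contributes a p orbital, so both rings are fully conjugated.
Cation: 5 × 2 + 0 = 10 π electrons → 4(2)+2, aromatic.
Anion: 5 × 2 + 2 = 12 π electrons → 4(3), antiaromatic.

The cation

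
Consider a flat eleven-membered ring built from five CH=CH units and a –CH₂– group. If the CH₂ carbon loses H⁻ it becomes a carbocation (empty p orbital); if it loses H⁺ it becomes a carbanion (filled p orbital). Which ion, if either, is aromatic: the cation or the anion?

Once that carbon is sp², every ring atom has a p orbital and both ions are fully conjugated.
Cation: 5 × 2 + 0 = 10 π electrons → 4(2)+2, aromatic.
Anion: 5 × 2 + 2 = 12 π electrons → 4(3), antiaromatic.

The cation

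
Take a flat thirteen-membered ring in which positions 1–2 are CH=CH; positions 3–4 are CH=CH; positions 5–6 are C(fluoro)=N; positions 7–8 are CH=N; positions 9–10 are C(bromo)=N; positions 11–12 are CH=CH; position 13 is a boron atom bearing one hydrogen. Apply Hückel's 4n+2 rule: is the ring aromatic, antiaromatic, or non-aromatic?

Check conjugation: every atom in a ring double bond is sp² and brings one electron to the p orbital; each =N– nitrogen is pyridine-type (lone pair in the sp² plane, one electron in the p orbital); the boron has an empty p orbital — every position has a p orbital, so the cyclic π system is continuous.
Tallying contributions gives 6 × 2 = 12 from the double-bond units + 0 from the BH atom = 12.
With 12 = 4·3 π electrons, Hückel's rule classifies the planar ring as antiaromatic.

Antiaromatic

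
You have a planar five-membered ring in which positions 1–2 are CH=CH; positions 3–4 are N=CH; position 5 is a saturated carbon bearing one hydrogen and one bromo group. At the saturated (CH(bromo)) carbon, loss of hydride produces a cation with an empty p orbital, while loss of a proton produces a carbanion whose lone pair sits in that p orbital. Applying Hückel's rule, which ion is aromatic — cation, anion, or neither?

The anion

Both ions have a continuous loop of p orbitals — each ring atom is sp².
Cation: 2 × 2 + 0 = 4 π electrons → 4(1), antiaromatic.
Anion: 2 × 2 + 2 = 6 π electrons → 4(1)+2, aromatic.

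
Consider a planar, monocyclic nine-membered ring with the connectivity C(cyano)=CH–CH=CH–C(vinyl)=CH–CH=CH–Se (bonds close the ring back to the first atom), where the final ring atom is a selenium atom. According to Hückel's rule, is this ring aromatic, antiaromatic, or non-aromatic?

Every ring atom contributes a p orbital perpendicular to the ring (each doubly-bonded ring atom is sp² with one p-orbital electron; the selenium donates one lone pair from its p orbital), so the π system is cyclic and fully conjugated.
π-electron count: 4 × 2 = 8 from the double-bond units + 2 from the Se atom = 10.
Since 10 = 4·2 + 2, the ring meets the 4n+2 criterion.

Aromatic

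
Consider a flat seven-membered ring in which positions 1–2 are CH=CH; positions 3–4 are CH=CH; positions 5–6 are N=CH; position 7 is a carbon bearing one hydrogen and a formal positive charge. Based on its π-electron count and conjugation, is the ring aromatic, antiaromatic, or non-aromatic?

Check conjugation: each doubly-bonded ring atom is sp² with one p-orbital electron; each =N– nitrogen is pyridine-type (lone pair in the sp² plane, one electron in the p orbital); the carbocation has an empty p orbital — every position has a p orbital, so the cyclic π system is continuous.
Tallying contributions gives 3 × 2 = 6 from the double-bond units + 0 from the CH(+) atom = 6.
6 = 4(1) + 2, which satisfies Hückel's 4n+2 rule.

Aromatic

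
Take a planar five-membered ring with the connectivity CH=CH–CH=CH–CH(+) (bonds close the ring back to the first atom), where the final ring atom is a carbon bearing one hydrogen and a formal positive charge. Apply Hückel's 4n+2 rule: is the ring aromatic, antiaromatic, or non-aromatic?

Check conjugation: the double-bond atoms are sp², each contributing one p electron; the carbocation has an empty p orbital — every position has a p orbital, so the cyclic π system is continuous.
Counting π electrons: 2 × 2 = 4 from the double-bond units + 0 from the CH(+) atom = 4.
With 4 = 4·1 π electrons, Hückel's rule classifies the planar ring as antiaromatic.

Antiaromatic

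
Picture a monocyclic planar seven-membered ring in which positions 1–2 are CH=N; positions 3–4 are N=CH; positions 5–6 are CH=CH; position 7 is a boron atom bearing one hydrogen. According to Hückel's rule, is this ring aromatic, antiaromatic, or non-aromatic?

All ring atoms are sp² and supply a p orbital to the ring (the double-bond atoms are sp², each contributing one p electron; the doubly-bonded nitrogens are pyridine-type — their lone pairs lie in the ring plane, leaving one electron in the p orbital; the boron has an empty p orbital); the conjugation is uninterrupted.
π-electron count: 3 × 2 = 6 from the double-bond units + 0 from the BH atom = 6.
With 6 π electrons (n = 1), the Hückel 4n+2 condition holds.

Aromatic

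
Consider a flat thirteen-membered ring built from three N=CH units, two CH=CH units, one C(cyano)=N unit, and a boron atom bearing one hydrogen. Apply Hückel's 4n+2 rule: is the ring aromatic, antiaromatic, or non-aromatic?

Antiaromatic

All ring atoms are sp² and supply a p orbital to the ring (the double-bond atoms are sp², each contributing one p electron; the doubly-bonded nitrogens are pyridine-type — their lone pairs lie in the ring plane, leaving one electron in the p orbital; the boron has an empty p orbital); the conjugation is uninterrupted.
π-electron count: 6 × 2 = 12 from the double-bond units + 0 from the BH atom = 12.
With 12 = 4·3 π electrons, Hückel's rule classifies the planar ring as antiaromatic.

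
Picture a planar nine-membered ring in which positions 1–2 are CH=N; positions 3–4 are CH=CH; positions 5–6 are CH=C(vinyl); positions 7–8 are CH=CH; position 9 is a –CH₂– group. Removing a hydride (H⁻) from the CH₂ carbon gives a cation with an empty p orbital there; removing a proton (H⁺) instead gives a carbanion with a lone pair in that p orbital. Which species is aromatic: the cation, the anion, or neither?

The anion

In both ions every ring atom is sp² and contributes a p orbital, so both rings are fully conjugated.
Cation: 4 × 2 + 0 = 8 π electrons → 4(2), antiaromatic.
Anion: 4 × 2 + 2 = 10 π electrons → 4(2)+2, aromatic.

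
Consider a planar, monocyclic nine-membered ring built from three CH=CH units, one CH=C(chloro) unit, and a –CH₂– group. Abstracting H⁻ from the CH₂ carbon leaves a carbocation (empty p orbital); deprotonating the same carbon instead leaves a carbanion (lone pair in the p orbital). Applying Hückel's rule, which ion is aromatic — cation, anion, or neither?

The anion

Both ions have a continuous loop of p orbitals — each ring atom is sp².
Cation: 4 × 2 + 0 = 8 π electrons → 4(2), antiaromatic.
Anion: 4 × 2 + 2 = 10 π electrons → 4(2)+2, aromatic.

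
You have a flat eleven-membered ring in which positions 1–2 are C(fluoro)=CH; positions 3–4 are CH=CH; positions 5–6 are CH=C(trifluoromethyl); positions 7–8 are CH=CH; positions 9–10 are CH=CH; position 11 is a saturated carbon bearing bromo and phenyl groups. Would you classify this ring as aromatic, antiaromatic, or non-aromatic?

The C(bromo)(phenyl) position has four σ bonds — that saturated carbon is sp³ and has no p orbital in the ring π system — so the cyclic conjugation is interrupted.
A ring that is not fully conjugated cannot be aromatic or antiaromatic regardless of its π-electron count.

Non-aromatic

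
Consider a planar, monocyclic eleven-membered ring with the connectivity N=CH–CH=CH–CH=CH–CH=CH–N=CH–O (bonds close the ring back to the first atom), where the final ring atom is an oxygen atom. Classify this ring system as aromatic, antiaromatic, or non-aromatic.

All ring atoms are sp² and supply a p orbital to the ring (each doubly-bonded ring atom is sp² with one p-orbital electron; the doubly-bonded nitrogens are pyridine-type — their lone pairs lie in the ring plane, leaving one electron in the p orbital; the oxygen donates one lone pair from its p orbital); the conjugation is uninterrupted.
Adding the contributions, 5 × 2 = 10 from the double-bond units + 2 from the O atom = 12.
A 4n π count (12, n = 3) in a planar conjugated ring means antiaromatic.

Antiaromatic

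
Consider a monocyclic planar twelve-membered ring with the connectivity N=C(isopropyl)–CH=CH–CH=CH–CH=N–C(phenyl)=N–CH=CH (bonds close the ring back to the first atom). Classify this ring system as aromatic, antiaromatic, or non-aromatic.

Antiaromatic

Every ring atom contributes a p orbital perpendicular to the ring (each doubly-bonded ring atom is sp² with one p-orbital electron; each =N– nitrogen is pyridine-type (lone pair in the sp² plane, one electron in the p orbital)), so the π system is cyclic and fully conjugated.
Adding the contributions, 6 × 2 = 12 from the 6 double-bond units.
12 is a 4n count (n = 3), so the planar conjugated ring is antiaromatic.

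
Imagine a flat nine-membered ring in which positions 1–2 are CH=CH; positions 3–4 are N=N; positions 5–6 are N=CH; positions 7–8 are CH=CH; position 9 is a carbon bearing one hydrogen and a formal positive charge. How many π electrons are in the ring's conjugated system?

The p orbitals form a continuous loop: every atom in a ring double bond is sp² and brings one electron to the p orbital; each sp² =N– keeps its lone pair in-plane and puts one electron into the π system; the carbocation has an empty p orbital. The ring is fully conjugated.
Adding the contributions, 4 × 2 = 8 from the double-bond units + 0 from the CH(+) atom = 8.

8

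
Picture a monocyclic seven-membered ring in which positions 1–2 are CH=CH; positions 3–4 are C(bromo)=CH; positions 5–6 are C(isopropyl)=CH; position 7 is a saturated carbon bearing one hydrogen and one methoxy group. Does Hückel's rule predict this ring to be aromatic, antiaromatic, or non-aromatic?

Non-aromatic

The CH(methoxy) position has four σ bonds — that saturated carbon is sp³ and has no p orbital in the ring π system — so the cyclic conjugation is interrupted.
Broken conjugation rules out both aromaticity and antiaromaticity.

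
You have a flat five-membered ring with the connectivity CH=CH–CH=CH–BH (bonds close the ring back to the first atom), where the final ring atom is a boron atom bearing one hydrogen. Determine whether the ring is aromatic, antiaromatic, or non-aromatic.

The p orbitals form a continuous loop: every atom in a ring double bond is sp² and brings one electron to the p orbital; the boron has an empty p orbital. The ring is fully conjugated.
Tallying contributions gives 2 × 2 = 4 from the double-bond units + 0 from the BH atom = 4.
4 = 4(1); a planar, fully conjugated 4n system is antiaromatic.
(The species described is borole.)

Antiaromatic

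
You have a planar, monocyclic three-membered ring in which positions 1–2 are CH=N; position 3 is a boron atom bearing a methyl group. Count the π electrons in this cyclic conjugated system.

All ring atoms are sp² and supply a p orbital to the ring (the double-bond atoms are sp², each contributing one p electron; each sp² =N– keeps its lone pair in-plane and puts one electron into the π system; the boron has an empty p orbital); the conjugation is uninterrupted.
Counting π electrons: 1 × 2 = 2 from the double-bond unit + 0 from the B(methyl) atom = 2.

2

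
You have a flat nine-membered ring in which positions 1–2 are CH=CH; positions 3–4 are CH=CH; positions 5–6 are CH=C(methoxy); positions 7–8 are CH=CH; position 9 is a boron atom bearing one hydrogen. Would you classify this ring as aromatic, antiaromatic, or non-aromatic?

Check conjugation: every atom in a ring double bond is sp² and brings one electron to the p orbital; the boron has an empty p orbital — every position has a p orbital, so the cyclic π system is continuous.
Tallying contributions gives 4 × 2 = 8 from the double-bond units + 0 from the BH atom = 8.
8 is a 4n count (n = 2), so the planar conjugated ring is antiaromatic.

Antiaromatic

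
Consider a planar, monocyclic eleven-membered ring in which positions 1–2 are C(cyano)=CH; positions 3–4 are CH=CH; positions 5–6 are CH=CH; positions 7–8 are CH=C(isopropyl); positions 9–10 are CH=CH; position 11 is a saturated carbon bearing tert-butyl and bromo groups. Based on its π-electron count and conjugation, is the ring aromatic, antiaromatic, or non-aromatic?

Non-aromatic

The C(tert-butyl)(bromo) position has four σ bonds — that saturated carbon is sp³ and has no p orbital in the ring π system — so the cyclic conjugation is interrupted.
Hückel's rule only applies to fully conjugated rings, so this one is simply non-aromatic.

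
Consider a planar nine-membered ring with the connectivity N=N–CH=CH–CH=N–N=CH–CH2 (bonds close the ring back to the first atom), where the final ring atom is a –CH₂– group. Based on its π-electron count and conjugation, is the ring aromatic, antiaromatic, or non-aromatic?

The CH2 position has four σ bonds — the tetrahedral CH₂ carbon is sp³ and has no p orbital in the ring π system — so the cyclic conjugation is interrupted.
Broken conjugation rules out both aromaticity and antiaromaticity.

Non-aromatic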